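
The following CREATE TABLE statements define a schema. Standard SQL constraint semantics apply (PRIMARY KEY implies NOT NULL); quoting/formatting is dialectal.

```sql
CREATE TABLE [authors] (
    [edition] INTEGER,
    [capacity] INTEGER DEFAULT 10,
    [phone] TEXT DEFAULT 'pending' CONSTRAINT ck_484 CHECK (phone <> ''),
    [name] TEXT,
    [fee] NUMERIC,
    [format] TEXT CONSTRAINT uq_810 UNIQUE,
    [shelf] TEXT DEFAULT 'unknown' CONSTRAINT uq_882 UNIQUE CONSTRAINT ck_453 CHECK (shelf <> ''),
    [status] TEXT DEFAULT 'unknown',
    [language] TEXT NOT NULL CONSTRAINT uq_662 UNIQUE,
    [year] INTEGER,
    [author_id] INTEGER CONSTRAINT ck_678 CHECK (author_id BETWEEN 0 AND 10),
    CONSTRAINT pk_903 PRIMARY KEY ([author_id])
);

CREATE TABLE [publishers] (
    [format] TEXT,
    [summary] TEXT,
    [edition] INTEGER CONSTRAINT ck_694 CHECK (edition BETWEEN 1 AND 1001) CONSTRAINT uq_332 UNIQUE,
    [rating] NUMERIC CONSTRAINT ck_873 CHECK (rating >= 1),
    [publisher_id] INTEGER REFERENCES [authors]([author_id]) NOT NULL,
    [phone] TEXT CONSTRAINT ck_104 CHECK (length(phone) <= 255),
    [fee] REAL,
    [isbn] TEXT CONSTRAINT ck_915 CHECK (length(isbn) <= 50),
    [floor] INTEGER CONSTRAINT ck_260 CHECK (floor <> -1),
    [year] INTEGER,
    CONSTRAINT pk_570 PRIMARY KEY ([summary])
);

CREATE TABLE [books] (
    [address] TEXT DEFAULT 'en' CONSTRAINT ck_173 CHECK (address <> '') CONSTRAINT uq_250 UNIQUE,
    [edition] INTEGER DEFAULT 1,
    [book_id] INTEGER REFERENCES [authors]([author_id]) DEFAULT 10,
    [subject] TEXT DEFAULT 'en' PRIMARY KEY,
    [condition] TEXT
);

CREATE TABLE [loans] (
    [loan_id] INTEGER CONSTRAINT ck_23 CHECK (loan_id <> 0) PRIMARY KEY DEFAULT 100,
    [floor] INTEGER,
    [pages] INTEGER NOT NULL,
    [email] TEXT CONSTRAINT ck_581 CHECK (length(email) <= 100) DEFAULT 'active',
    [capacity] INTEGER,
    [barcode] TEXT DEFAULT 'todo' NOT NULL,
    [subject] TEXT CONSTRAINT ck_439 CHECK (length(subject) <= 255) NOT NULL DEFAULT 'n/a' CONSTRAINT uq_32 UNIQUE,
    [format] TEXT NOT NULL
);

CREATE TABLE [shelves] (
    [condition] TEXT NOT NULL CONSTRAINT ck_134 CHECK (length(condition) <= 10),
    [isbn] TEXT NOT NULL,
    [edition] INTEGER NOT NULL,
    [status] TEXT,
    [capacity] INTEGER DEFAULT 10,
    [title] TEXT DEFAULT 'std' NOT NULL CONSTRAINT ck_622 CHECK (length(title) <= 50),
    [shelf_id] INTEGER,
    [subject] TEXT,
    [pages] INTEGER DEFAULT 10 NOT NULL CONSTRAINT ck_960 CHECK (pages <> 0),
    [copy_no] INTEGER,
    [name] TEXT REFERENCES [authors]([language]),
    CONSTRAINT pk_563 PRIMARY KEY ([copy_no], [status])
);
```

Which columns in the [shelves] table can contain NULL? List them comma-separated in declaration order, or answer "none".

- condition: declared NOT NULL → not nullable.
- isbn: declared NOT NULL → not nullable.
- edition: declared NOT NULL → not nullable.
- status: part of the PRIMARY KEY, which implies NOT NULL → not nullable.
- capacity: DEFAULT only fills an omitted column; an explicit NULL is still allowed → nullable.
- title: declared NOT NULL → not nullable.
- shelf_id: no NOT NULL constraint applies → nullable.
- subject: no NOT NULL constraint applies → nullable.
- pages: declared NOT NULL → not nullable.
- copy_no: part of the PRIMARY KEY, which implies NOT NULL → not nullable.
- name: a foreign key column may be NULL unless separately constrained → nullable.

capacity, shelf_id, subject, name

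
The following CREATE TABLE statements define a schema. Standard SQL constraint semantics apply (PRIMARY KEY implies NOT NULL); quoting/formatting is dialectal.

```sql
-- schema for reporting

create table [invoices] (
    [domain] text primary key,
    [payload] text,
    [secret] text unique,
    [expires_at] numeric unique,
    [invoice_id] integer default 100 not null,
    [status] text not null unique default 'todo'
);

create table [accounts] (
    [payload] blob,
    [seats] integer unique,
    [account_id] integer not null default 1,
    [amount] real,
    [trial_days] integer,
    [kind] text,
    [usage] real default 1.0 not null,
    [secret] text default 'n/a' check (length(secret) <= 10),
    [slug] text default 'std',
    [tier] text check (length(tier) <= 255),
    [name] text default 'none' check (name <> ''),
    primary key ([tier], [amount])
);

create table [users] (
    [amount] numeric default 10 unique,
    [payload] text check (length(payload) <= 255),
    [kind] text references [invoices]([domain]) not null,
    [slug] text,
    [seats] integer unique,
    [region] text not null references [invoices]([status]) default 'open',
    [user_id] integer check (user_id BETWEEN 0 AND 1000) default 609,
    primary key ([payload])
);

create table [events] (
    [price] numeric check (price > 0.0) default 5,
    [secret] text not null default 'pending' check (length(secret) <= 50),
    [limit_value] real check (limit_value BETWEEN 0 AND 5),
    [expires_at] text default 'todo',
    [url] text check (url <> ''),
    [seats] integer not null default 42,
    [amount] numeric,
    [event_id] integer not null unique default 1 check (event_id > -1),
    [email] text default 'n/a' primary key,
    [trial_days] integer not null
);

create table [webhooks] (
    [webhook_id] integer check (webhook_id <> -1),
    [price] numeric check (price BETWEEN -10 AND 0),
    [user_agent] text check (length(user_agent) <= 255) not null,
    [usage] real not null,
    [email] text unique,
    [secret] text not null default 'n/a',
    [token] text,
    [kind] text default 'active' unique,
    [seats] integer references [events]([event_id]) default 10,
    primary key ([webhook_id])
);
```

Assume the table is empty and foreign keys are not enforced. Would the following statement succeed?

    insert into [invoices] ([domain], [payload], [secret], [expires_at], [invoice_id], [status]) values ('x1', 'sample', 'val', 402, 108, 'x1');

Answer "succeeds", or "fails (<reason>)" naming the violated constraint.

NOT NULL columns: domain is supplied; invoice_id is supplied; status is supplied.
No constraint is violated.

succeeds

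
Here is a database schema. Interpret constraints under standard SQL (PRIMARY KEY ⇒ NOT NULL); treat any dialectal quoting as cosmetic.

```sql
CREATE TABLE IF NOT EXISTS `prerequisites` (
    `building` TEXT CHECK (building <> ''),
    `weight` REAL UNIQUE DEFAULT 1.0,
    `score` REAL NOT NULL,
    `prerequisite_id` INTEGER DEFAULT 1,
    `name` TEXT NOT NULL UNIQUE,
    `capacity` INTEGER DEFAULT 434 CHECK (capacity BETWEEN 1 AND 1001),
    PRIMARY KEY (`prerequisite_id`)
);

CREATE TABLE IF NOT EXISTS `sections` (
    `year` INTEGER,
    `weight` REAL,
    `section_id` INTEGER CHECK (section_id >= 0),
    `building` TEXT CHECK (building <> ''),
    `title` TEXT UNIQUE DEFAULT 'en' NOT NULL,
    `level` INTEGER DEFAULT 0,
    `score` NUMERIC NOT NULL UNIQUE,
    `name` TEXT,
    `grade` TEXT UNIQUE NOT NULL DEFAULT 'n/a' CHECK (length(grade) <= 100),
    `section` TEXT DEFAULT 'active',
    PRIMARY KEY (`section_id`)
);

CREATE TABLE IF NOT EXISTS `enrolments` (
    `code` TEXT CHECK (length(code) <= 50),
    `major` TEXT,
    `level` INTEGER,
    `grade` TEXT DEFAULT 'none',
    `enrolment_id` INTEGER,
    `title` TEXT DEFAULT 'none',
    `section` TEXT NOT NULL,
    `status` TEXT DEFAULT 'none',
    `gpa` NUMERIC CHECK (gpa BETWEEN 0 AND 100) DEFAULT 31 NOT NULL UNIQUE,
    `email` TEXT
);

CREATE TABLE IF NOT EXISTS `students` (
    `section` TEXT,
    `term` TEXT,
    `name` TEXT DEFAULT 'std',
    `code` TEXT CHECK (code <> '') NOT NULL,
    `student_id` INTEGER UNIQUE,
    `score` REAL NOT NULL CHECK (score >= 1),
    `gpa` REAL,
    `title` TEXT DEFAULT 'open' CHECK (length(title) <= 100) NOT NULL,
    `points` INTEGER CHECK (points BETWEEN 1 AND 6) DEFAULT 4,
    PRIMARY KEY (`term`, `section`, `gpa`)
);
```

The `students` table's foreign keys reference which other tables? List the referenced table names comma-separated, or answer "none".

none

No column in students has a REFERENCES clause.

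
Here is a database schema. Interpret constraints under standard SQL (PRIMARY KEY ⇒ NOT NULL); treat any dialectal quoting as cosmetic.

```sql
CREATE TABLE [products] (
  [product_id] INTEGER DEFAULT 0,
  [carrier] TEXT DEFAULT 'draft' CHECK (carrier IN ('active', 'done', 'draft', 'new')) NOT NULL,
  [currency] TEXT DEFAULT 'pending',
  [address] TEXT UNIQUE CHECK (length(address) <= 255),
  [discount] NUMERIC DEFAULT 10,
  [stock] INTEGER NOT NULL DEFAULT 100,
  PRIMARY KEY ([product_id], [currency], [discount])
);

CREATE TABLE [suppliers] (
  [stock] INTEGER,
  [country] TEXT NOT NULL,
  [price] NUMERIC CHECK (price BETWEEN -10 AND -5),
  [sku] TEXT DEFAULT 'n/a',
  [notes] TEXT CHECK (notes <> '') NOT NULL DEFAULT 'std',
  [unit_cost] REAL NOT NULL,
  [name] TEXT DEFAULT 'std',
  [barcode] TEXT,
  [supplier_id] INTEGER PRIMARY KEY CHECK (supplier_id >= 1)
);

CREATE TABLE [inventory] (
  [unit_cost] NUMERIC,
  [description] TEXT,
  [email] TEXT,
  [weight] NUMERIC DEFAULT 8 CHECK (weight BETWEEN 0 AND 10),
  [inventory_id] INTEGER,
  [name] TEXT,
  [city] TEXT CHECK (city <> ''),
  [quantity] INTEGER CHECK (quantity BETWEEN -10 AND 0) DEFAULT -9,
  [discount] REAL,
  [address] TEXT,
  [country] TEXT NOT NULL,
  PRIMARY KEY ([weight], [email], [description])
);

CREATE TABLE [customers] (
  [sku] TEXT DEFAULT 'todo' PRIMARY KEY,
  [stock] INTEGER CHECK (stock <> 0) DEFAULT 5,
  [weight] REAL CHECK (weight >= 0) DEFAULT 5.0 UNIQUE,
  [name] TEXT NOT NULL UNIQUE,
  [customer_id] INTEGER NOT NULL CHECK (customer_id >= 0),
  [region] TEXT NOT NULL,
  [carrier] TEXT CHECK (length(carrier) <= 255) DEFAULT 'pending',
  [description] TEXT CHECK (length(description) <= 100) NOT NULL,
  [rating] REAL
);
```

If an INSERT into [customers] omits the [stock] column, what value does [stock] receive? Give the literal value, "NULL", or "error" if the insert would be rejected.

stock has an explicit DEFAULT 5.
When the column is omitted from an INSERT, that default is used.

5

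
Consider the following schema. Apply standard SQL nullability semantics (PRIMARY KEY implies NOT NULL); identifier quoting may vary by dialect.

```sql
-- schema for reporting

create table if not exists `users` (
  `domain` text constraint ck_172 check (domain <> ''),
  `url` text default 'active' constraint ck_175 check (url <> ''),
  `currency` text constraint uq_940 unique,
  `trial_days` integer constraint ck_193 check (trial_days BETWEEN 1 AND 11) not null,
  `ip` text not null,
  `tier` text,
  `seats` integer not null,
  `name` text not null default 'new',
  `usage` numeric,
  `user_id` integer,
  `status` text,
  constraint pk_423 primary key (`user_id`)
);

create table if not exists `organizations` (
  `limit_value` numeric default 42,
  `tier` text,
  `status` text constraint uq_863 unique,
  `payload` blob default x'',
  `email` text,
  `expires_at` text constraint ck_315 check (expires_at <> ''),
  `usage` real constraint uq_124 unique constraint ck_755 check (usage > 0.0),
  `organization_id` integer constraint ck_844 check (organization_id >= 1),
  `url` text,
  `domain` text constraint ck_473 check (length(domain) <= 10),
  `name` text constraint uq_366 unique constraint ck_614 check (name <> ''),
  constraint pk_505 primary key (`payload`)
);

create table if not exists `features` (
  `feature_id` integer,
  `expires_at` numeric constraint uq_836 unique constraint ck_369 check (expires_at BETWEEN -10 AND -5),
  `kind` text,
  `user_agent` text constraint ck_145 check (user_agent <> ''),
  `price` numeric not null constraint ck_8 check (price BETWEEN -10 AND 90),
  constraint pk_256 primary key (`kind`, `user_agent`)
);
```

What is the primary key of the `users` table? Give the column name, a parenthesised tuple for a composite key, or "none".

user_id

user_id is declared PRIMARY KEY as a table-level PRIMARY KEY clause.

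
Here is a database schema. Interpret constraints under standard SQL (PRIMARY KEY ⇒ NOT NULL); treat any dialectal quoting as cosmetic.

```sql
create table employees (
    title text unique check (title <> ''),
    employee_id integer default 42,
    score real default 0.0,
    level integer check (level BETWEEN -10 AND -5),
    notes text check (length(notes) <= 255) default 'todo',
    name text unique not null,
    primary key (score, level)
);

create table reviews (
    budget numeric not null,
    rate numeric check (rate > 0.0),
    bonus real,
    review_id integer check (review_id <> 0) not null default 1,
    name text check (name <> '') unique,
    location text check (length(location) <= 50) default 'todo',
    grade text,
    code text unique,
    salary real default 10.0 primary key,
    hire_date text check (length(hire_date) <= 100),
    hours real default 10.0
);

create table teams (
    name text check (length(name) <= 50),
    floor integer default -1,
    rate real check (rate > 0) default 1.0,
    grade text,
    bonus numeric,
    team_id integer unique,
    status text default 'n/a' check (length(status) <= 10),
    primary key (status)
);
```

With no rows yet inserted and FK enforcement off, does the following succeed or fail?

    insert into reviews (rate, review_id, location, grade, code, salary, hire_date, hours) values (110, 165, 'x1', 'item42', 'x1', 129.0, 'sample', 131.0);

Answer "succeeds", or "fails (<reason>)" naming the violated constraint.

budget is omitted from the column list and has no DEFAULT, so it would receive NULL.
But budget is declared NOT NULL.

fails (NOT NULL on budget)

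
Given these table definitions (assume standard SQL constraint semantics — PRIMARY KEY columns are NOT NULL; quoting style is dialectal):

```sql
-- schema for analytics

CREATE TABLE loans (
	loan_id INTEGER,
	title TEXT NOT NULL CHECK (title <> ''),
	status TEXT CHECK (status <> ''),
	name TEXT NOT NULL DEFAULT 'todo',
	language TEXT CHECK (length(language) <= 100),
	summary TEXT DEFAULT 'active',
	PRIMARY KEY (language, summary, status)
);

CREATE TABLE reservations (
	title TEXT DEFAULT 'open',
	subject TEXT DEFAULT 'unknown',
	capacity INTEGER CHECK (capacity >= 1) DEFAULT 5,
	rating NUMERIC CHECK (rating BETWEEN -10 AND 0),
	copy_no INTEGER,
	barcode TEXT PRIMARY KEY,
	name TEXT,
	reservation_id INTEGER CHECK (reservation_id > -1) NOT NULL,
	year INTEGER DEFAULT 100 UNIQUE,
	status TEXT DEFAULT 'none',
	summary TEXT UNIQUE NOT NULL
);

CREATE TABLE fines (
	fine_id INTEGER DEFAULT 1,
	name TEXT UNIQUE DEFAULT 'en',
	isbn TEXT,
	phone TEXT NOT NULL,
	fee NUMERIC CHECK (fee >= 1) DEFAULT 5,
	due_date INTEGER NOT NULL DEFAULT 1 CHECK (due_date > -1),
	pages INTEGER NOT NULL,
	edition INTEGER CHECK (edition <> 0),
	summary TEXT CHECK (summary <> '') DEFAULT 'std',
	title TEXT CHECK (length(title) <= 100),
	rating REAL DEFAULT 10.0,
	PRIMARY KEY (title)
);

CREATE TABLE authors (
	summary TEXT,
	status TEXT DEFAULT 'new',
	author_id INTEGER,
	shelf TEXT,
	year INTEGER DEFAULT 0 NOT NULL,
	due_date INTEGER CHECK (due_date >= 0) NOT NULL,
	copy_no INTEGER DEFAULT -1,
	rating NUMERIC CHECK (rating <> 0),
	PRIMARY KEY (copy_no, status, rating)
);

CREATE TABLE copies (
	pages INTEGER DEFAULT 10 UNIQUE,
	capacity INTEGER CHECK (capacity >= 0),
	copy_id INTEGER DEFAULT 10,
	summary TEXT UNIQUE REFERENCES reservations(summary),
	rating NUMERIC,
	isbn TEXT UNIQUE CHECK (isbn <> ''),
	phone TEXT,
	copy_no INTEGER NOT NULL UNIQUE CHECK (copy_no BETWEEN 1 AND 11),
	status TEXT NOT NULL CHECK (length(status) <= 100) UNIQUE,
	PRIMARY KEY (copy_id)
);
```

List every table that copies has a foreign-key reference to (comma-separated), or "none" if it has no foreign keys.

reservations

- summary REFERENCES reservations(summary).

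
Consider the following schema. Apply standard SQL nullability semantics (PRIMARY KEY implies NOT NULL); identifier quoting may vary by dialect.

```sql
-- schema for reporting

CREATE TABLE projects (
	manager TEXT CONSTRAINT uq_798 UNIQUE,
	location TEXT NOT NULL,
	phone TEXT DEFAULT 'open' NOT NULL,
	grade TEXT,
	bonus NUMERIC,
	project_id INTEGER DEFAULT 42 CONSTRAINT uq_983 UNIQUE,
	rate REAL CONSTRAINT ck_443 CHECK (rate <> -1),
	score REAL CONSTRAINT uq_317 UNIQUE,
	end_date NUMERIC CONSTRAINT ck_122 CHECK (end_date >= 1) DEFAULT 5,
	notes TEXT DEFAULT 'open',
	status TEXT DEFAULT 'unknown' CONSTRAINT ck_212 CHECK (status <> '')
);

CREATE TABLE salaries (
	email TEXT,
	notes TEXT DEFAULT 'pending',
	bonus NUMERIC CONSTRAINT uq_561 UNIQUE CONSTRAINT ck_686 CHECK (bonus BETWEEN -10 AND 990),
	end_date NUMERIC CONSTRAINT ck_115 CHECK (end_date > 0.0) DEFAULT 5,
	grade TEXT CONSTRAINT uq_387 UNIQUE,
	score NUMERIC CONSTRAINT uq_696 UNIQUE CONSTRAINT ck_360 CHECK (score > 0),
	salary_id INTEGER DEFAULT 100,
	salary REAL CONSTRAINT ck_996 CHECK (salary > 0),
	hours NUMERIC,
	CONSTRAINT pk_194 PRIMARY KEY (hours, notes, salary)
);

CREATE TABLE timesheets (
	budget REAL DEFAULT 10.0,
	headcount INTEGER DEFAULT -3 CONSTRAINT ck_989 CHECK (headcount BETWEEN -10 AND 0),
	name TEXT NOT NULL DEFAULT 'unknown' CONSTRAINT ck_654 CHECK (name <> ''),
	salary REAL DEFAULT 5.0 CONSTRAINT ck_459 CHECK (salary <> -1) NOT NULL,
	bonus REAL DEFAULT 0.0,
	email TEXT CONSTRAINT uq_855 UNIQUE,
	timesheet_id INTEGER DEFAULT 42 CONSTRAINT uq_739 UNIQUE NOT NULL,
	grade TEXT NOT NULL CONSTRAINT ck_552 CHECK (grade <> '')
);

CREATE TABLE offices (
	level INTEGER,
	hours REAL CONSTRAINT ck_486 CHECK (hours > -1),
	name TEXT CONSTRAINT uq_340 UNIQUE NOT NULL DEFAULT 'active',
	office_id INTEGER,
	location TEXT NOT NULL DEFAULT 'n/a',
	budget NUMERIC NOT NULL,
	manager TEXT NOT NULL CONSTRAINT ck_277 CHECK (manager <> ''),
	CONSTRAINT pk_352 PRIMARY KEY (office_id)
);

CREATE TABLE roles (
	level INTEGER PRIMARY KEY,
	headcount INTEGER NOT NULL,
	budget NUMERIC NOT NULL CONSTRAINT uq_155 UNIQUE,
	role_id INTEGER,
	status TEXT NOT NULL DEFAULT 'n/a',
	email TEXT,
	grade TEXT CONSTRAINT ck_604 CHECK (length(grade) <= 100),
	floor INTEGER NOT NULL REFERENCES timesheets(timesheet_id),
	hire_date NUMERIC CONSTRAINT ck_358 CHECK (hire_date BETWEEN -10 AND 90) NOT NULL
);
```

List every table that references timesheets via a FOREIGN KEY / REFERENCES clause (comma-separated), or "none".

- roles.floor references timesheets(timesheet_id).

roles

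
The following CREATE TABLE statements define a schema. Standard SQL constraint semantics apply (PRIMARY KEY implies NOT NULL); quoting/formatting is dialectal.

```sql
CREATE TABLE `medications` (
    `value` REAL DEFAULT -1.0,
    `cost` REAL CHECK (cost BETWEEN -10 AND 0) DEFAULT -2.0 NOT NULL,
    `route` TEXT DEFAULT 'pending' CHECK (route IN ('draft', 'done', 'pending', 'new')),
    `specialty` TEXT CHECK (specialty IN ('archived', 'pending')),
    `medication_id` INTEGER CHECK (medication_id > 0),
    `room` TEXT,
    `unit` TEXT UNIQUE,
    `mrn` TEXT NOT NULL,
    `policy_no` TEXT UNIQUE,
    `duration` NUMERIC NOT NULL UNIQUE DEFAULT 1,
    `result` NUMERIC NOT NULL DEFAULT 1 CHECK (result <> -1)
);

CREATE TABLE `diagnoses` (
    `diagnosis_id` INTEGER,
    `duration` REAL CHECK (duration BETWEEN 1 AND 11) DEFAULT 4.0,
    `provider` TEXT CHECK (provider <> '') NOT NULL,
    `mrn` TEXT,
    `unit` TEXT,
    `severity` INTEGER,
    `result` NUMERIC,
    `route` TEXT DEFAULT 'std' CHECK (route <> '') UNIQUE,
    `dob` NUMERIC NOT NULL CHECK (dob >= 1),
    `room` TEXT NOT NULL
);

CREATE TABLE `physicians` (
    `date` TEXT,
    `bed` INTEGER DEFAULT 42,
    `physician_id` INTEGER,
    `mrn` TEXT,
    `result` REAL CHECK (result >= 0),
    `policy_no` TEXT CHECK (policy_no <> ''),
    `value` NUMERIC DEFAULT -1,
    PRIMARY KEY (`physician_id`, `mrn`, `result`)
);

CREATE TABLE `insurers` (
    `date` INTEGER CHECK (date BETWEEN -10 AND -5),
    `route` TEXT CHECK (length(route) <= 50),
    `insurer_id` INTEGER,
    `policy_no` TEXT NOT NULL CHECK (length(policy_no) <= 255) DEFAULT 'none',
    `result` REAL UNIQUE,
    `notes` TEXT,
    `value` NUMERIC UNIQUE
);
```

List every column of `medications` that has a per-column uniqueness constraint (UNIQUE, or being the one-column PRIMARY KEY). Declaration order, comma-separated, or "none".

- value: no UNIQUE or single-column PK constraint.
- cost: no UNIQUE or single-column PK constraint.
- route: no UNIQUE or single-column PK constraint.
- specialty: no UNIQUE or single-column PK constraint.
- medication_id: no UNIQUE or single-column PK constraint.
- room: no UNIQUE or single-column PK constraint.
- unit: declared UNIQUE → unique.
- mrn: no UNIQUE or single-column PK constraint.
- policy_no: declared UNIQUE → unique.
- duration: declared UNIQUE → unique.
- result: no UNIQUE or single-column PK constraint.

unit, policy_no, duration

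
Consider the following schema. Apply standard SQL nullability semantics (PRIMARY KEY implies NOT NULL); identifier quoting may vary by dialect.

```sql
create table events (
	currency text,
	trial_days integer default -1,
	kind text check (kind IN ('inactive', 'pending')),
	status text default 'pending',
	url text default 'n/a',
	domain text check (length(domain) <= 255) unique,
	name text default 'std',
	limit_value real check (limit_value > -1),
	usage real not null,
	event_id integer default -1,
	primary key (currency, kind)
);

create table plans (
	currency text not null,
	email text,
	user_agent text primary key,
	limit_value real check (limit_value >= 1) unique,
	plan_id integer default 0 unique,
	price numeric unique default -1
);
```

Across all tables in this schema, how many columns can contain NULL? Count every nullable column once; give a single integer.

11

events: 7 nullable (trial_days, status, url, domain, name, limit_value, event_id — PK (currency, kind) and explicit NOT NULL columns excluded).
plans: 4 nullable (email, limit_value, plan_id, price — PK (user_agent) and explicit NOT NULL columns excluded).
Total: 7 + 4 = 11.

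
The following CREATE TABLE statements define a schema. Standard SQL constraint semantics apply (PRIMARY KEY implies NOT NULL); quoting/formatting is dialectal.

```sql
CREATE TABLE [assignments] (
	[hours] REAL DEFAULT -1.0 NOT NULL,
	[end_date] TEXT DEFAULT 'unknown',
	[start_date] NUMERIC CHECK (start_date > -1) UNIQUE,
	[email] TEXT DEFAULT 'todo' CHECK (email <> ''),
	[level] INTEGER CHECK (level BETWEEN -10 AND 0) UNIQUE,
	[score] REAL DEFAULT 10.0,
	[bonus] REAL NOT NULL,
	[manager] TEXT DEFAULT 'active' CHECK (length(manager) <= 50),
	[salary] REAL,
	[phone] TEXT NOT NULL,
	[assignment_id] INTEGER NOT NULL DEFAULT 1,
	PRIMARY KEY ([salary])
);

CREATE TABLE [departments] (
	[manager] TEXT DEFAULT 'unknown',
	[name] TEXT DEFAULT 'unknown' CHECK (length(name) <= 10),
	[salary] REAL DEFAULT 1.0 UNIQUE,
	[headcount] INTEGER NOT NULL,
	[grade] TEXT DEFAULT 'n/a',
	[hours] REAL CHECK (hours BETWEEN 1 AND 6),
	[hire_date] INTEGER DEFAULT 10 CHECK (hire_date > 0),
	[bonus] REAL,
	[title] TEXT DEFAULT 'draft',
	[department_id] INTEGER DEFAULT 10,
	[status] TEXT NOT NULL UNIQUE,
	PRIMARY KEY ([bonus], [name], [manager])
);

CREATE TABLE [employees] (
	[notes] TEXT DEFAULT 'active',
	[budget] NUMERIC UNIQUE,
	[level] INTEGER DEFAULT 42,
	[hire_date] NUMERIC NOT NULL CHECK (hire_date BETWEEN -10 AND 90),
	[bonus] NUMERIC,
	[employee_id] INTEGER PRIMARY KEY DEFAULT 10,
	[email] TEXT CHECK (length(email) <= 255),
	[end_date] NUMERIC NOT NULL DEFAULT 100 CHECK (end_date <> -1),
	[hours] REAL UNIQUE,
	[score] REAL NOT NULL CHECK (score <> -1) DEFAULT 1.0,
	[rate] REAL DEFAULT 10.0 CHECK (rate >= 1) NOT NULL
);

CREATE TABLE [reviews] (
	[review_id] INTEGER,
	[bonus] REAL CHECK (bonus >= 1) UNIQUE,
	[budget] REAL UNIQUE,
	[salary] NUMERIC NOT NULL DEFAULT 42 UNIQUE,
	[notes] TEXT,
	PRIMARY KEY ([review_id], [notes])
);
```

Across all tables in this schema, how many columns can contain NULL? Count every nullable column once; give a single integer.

20

assignments: 6 nullable (end_date, start_date, email, level, score, manager — PK (salary) and explicit NOT NULL columns excluded).
departments: 6 nullable (salary, grade, hours, hire_date, title, department_id — PK (bonus, name, manager) and explicit NOT NULL columns excluded).
employees: 6 nullable (notes, budget, level, bonus, email, hours — PK (employee_id) and explicit NOT NULL columns excluded).
reviews: 2 nullable (bonus, budget — PK (review_id, notes) and explicit NOT NULL columns excluded).
Total: 6 + 6 + 6 + 2 = 20.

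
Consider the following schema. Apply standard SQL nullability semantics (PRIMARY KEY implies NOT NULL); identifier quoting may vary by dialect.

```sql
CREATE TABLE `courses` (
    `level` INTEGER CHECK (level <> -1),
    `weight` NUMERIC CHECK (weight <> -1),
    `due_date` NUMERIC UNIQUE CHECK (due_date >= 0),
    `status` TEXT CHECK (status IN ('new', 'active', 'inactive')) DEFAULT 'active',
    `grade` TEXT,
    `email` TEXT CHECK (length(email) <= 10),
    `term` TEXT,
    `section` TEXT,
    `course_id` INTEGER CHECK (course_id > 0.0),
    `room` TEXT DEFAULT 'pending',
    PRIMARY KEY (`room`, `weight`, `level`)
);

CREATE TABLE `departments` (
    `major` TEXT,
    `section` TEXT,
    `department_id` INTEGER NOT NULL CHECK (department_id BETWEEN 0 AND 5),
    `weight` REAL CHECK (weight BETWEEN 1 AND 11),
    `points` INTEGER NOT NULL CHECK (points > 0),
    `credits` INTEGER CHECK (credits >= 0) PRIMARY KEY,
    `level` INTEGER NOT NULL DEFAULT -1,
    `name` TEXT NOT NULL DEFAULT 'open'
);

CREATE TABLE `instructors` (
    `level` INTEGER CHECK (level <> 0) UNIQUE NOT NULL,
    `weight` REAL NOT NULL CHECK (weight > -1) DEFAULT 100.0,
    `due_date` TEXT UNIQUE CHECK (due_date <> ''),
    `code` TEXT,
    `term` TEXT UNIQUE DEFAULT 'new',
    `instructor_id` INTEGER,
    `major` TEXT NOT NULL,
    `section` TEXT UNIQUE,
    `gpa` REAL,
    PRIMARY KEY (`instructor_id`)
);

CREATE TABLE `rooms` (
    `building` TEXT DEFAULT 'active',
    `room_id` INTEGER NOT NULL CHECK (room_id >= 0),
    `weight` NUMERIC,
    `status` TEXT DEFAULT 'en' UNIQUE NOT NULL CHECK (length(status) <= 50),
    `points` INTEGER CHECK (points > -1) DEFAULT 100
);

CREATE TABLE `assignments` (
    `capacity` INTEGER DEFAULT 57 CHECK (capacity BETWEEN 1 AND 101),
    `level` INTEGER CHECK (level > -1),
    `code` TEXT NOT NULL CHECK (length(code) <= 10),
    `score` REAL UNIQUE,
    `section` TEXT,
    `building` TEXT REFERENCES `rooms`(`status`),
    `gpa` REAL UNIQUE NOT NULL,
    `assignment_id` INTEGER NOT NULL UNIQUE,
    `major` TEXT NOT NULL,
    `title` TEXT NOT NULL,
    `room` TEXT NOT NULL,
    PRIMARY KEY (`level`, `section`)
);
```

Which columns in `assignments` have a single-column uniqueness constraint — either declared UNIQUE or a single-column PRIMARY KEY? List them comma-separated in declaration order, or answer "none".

- capacity: no UNIQUE or single-column PK constraint.
- level: part of a composite PRIMARY KEY — only the tuple is unique, not this column on its own.
- code: no UNIQUE or single-column PK constraint.
- score: declared UNIQUE → unique.
- section: part of a composite PRIMARY KEY — only the tuple is unique, not this column on its own.
- building: no UNIQUE or single-column PK constraint.
- gpa: declared UNIQUE → unique.
- assignment_id: declared UNIQUE → unique.
- major: no UNIQUE or single-column PK constraint.
- title: no UNIQUE or single-column PK constraint.
- room: no UNIQUE or single-column PK constraint.

score, gpa, assignment_id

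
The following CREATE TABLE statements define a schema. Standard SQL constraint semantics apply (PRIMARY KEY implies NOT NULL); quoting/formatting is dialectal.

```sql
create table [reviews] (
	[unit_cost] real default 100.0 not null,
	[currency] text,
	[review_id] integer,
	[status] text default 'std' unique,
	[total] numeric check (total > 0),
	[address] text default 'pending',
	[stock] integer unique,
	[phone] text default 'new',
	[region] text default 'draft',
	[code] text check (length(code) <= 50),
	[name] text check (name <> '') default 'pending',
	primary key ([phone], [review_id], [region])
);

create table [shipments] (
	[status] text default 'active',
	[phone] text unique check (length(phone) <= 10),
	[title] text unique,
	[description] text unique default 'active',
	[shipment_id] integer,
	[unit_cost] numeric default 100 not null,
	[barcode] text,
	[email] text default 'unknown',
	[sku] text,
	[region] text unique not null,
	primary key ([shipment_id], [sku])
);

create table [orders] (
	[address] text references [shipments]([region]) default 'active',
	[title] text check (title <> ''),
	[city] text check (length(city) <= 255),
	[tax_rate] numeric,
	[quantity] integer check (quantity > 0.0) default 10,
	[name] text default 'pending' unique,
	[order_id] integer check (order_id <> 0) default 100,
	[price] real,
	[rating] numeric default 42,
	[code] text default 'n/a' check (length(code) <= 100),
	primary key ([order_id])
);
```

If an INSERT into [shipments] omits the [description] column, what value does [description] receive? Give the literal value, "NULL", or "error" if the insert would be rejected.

description has an explicit DEFAULT 'active'.
When the column is omitted from an INSERT, that default is used.

'active'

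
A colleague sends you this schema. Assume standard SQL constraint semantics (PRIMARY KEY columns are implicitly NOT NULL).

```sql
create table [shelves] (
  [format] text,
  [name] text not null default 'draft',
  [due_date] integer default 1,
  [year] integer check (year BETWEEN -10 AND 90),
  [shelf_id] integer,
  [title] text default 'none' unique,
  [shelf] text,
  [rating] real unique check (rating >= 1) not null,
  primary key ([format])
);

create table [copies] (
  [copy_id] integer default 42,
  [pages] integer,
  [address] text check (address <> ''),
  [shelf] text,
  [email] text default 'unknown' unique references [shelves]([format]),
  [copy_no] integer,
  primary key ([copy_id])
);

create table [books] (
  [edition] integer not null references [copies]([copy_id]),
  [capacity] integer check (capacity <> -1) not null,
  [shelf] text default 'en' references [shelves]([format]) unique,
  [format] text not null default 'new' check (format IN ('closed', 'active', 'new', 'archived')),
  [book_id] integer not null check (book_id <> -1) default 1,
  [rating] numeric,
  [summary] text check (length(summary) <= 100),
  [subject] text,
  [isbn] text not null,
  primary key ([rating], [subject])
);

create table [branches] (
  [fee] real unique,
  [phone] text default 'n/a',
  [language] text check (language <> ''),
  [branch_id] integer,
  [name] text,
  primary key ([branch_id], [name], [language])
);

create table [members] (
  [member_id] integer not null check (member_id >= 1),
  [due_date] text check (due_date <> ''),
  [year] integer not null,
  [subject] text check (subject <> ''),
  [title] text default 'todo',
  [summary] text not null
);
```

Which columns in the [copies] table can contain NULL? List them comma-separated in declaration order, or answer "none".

pages, address, shelf, email, copy_no

- copy_id: part of the PRIMARY KEY, which implies NOT NULL → not nullable.
- pages: no NOT NULL constraint applies → nullable.
- address: CHECK does not forbid NULL (a CHECK constraint passes when its expression is NULL) → nullable.
- shelf: no NOT NULL constraint applies → nullable.
- email: a foreign key column may be NULL unless separately constrained → nullable.
- copy_no: no NOT NULL constraint applies → nullable.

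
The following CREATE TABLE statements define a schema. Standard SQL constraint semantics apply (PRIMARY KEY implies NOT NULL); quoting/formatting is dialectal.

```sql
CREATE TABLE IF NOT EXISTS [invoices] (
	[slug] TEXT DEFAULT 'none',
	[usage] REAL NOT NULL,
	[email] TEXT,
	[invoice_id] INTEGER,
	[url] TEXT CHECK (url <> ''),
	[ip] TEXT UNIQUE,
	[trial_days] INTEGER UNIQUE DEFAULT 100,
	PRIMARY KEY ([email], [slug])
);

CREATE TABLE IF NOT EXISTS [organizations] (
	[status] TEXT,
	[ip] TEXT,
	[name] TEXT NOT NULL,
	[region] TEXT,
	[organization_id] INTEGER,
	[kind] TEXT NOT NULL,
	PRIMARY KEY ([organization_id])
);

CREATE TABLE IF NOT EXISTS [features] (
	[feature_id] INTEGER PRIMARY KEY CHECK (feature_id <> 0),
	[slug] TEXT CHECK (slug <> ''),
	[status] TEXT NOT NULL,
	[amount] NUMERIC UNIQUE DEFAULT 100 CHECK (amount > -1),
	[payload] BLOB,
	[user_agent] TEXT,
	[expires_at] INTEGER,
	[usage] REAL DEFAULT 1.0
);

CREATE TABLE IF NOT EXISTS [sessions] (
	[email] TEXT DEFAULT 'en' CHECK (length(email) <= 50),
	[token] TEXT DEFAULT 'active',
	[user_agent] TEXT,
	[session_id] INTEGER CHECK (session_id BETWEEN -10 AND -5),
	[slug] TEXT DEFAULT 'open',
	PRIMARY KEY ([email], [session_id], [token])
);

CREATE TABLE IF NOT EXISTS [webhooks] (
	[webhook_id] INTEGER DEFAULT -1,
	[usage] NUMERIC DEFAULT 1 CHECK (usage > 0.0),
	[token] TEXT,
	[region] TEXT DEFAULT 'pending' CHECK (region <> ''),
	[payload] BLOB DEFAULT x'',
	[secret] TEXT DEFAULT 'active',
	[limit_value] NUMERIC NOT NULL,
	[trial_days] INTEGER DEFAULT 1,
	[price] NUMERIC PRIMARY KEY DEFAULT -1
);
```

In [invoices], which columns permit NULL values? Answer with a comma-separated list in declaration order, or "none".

- slug: part of the PRIMARY KEY, which implies NOT NULL → not nullable.
- usage: declared NOT NULL → not nullable.
- email: part of the PRIMARY KEY, which implies NOT NULL → not nullable.
- invoice_id: no NOT NULL constraint applies → nullable.
- url: CHECK does not forbid NULL (a CHECK constraint passes when its expression is NULL) → nullable.
- ip: UNIQUE does not imply NOT NULL → nullable.
- trial_days: UNIQUE does not imply NOT NULL → nullable.

invoice_id, url, ip, trial_days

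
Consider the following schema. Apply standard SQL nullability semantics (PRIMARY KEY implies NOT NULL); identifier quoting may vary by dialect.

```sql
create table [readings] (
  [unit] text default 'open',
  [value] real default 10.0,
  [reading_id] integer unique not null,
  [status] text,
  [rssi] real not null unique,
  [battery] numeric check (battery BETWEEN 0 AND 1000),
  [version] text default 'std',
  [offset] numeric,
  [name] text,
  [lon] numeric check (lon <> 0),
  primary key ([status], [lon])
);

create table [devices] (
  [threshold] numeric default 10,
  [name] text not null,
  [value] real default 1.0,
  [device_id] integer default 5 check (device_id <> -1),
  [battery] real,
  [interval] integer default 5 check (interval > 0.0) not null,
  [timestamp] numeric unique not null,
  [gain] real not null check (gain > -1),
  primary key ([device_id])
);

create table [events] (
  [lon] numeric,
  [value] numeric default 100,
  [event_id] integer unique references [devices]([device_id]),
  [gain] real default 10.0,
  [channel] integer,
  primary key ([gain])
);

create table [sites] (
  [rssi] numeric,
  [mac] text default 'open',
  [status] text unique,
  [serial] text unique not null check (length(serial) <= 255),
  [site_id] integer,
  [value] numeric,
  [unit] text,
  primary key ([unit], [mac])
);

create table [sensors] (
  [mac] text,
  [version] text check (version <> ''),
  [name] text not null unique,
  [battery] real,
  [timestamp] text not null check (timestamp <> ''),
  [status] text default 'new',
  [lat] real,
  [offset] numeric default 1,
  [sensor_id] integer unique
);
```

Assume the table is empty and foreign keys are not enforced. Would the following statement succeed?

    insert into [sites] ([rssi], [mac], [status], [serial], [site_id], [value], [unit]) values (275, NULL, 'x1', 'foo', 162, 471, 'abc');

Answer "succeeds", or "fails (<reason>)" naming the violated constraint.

mac is explicitly set to NULL, but mac is part of the PRIMARY KEY (implied NOT NULL).

fails (NOT NULL on mac)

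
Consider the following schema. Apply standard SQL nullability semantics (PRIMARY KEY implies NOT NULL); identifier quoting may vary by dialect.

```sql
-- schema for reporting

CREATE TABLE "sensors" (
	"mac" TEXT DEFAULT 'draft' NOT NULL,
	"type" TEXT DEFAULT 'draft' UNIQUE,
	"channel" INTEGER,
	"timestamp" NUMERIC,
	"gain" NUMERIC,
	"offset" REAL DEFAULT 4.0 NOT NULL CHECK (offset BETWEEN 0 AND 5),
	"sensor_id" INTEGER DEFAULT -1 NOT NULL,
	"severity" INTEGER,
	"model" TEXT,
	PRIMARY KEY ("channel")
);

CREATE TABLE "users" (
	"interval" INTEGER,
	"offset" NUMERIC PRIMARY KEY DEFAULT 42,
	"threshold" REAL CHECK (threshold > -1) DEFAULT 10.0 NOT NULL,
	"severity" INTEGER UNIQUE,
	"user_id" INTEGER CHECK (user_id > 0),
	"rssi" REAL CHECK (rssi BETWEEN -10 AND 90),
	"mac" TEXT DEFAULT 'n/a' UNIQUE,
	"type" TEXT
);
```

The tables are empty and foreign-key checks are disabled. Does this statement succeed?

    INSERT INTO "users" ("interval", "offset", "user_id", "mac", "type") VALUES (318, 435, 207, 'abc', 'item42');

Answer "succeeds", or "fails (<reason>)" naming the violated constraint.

succeeds

NOT NULL columns: offset is supplied; threshold defaults to 10.0.
CHECK constraints: 207 satisfies (user_id > 0).
No constraint is violated.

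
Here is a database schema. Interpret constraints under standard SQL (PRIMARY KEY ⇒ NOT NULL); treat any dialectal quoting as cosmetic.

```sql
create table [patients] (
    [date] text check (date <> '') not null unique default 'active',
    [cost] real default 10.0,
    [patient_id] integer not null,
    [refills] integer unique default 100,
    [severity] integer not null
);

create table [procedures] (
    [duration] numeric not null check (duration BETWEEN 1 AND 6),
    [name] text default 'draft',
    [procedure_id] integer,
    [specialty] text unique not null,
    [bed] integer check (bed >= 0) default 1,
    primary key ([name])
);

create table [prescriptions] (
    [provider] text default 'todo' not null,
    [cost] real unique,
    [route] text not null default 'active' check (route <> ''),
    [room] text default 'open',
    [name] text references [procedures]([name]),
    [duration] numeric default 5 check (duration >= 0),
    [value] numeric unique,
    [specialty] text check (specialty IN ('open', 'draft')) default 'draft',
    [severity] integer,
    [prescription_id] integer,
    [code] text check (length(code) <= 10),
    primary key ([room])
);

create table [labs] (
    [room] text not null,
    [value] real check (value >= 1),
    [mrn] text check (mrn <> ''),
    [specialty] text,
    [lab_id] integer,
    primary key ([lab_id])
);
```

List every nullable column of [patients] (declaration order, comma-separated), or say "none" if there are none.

cost, refills

- date: declared NOT NULL → not nullable.
- cost: DEFAULT only fills an omitted column; an explicit NULL is still allowed → nullable.
- patient_id: declared NOT NULL → not nullable.
- refills: UNIQUE does not imply NOT NULL → nullable.
- severity: declared NOT NULL → not nullable.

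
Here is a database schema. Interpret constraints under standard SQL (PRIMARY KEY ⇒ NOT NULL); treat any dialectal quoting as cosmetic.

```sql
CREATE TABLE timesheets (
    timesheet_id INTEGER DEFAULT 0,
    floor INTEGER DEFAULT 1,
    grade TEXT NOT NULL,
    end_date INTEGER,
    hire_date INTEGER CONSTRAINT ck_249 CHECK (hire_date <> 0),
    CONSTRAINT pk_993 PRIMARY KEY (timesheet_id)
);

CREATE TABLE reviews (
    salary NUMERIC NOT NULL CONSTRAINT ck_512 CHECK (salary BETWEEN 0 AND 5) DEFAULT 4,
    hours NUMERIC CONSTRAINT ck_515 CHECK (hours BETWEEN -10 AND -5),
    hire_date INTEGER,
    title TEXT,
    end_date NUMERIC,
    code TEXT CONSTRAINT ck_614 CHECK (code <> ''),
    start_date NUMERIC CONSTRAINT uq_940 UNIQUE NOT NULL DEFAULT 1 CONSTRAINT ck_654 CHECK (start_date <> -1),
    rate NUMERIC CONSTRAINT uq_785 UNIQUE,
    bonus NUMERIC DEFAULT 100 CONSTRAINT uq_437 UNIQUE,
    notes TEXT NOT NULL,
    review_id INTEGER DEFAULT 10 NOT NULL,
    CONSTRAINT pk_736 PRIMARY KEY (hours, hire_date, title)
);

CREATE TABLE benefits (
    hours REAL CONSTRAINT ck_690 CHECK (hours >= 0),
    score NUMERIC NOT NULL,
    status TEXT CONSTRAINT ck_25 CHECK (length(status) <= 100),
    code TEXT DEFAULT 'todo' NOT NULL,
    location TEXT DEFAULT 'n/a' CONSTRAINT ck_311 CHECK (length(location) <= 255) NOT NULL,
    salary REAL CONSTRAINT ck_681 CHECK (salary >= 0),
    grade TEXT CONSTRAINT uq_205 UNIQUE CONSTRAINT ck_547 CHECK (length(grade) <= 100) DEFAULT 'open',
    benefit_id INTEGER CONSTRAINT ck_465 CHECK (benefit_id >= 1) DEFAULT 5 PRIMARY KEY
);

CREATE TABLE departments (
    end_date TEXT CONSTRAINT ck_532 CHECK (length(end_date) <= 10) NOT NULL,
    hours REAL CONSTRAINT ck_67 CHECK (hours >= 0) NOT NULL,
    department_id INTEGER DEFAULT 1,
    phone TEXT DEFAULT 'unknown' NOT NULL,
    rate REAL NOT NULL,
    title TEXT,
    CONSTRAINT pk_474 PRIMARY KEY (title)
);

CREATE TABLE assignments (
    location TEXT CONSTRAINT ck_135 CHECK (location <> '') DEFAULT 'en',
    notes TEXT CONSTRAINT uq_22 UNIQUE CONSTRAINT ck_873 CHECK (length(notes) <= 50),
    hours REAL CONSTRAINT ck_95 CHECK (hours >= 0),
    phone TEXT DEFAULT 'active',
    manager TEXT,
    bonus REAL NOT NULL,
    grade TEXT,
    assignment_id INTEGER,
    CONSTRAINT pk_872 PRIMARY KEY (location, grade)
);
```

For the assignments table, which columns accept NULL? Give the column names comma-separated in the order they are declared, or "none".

- location: part of the PRIMARY KEY, which implies NOT NULL → not nullable.
- notes: CHECK does not forbid NULL (a CHECK constraint passes when its expression is NULL) → nullable.
- hours: CHECK does not forbid NULL (a CHECK constraint passes when its expression is NULL) → nullable.
- phone: DEFAULT only fills an omitted column; an explicit NULL is still allowed → nullable.
- manager: no NOT NULL constraint applies → nullable.
- bonus: declared NOT NULL → not nullable.
- grade: part of the PRIMARY KEY, which implies NOT NULL → not nullable.
- assignment_id: no NOT NULL constraint applies → nullable.

notes, hours, phone, manager, assignment_id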